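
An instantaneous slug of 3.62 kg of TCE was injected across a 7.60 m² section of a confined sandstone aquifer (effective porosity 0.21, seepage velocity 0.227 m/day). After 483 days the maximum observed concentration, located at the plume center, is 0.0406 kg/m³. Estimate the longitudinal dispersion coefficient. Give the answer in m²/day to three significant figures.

At the plume center C_max = M/(n_e·A·√(4πDt)), so D = M²/(4πt·(n_e·A·C_max)²).
n_e·A·C_max = 0.21 × 7.60 × 0.0406 = 0.06480 kg/m.
D = 3.62²/(4π × 483 × 0.06480²) = 0.514 m²/day.

0.514 m²/day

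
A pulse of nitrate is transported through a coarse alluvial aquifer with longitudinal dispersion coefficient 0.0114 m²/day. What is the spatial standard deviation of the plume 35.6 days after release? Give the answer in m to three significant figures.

0.901 m

Dispersive spreading gives a Gaussian with σ² = 2Dt; advection only shifts the center.
σ = √(2 × 0.0114 × 35.6) = 0.901 m.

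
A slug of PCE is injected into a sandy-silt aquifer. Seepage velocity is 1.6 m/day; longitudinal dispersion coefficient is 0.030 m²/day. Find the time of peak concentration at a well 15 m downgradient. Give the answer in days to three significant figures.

For the 1D instantaneous-source solution, setting ∂C/∂t = 0 at fixed x gives v²t² + 2Dt − x² = 0, so t = (√(D² + v²x²) − D)/v².
√(D² + v²x²) = √(0.030² + 1.6² × 15²) = 24.00; v² = 2.56.
t = (24.00 − 0.030)/2.56 = 9.36 days (vs. the pure-advection estimate x/v = 9.38 d).

9.36 days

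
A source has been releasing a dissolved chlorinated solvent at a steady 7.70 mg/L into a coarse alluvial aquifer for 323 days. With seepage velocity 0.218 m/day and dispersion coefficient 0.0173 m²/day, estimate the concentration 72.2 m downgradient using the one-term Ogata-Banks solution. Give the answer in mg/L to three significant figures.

2.28 mg/L

For a continuous step input, C/C₀ ≈ ½·erfc((x−vt)/(2√(Dt))).
vt = 0.218 × 323 = 70.414 m and 2√(Dt) = 2√(0.0173 × 323) = 4.728 m.
Argument (x−vt)/(2√(Dt)) = (72.2 − 70.414)/4.728 = 0.3777; ½·erfc(0.3777) = 0.2966.
C = 7.70 × 0.2966 = 2.28 mg/L.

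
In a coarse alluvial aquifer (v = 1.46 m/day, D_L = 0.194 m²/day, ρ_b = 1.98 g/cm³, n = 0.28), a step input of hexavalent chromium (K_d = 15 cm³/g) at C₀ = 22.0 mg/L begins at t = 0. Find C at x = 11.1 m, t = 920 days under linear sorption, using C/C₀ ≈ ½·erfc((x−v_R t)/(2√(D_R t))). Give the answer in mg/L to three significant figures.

Retardation factor R = 1 + ρ_b·K_d/n = 1 + 1.98 × 15/0.28 = 107.1.
Sorption retards both mechanisms: v_R = v/R = 0.01363 m/day, D_R = D/R = 0.001811 m²/day.
v_R·t = 0.01363 × 920 = 12.5396 m; 2√(D_R t) = 2.582 m; argument = (11.1 − 12.5396)/2.582 = -0.5576.
C = C₀ × ½·erfc(-0.5576) = 22.0 × 0.7848 = 17.3 mg/L.

17.3 mg/L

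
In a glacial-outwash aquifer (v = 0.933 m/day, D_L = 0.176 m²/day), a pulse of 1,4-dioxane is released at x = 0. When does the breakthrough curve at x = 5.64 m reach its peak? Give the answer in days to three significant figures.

5.85 days

For the 1D instantaneous-source solution, setting ∂C/∂t = 0 at fixed x gives v²t² + 2Dt − x² = 0, so t = (√(D² + v²x²) − D)/v².
√(D² + v²x²) = √(0.176² + 0.933² × 5.64²) = 5.265; v² = 0.870489.
t = (5.265 − 0.176)/0.870489 = 5.85 days (vs. the pure-advection estimate x/v = 6.05 d).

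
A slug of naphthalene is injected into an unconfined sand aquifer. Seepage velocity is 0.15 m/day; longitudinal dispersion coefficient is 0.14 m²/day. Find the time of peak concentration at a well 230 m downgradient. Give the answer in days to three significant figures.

For the 1D instantaneous-source solution, setting ∂C/∂t = 0 at fixed x gives v²t² + 2Dt − x² = 0, so t = (√(D² + v²x²) − D)/v².
√(D² + v²x²) = √(0.14² + 0.15² × 230²) = 34.50; v² = 0.0225.
t = (34.50 − 0.14)/0.0225 = 1530 days (vs. the pure-advection estimate x/v = 1530 d).

1530 days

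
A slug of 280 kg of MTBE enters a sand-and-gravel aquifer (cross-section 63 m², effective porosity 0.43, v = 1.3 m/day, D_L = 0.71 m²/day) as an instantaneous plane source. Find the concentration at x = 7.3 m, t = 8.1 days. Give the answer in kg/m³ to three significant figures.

0.773 kg/m³

For an instantaneous plane source, C(x,t) = M/(n_e·A·√(4πDt)) · exp(−(x−vt)²/(4Dt)), with n_e·A the pore (flow) area.
Plume center vt = 1.3 × 8.1 = 10.53 m, so the well at 7.3 m is 3.23 m upgradient of the peak.
√(4πDt) = 8.501 m, giving peak height M/(n_e·A·√(4πDt)) = 280/(0.43 × 63 × 8.501) = 1.216 kg/m³.
(x−vt)²/(4Dt) = (-3.23)²/(4 × 0.71 × 8.1) = 0.4535; exp(−0.4535) = 0.6354.
C = 1.216 × 0.6354 = 0.773 kg/m³.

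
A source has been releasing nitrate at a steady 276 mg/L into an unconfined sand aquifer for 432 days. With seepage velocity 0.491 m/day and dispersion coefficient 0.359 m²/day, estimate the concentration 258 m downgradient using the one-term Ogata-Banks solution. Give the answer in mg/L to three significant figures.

1.27 mg/L

For a continuous step input, C/C₀ ≈ ½·erfc((x−vt)/(2√(Dt))).
vt = 0.491 × 432 = 212.112 m and 2√(Dt) = 2√(0.359 × 432) = 24.91 m.
Argument (x−vt)/(2√(Dt)) = (258 − 212.112)/24.91 = 1.842; ½·erfc(1.842) = 0.004594.
C = 276 × 0.004594 = 1.27 mg/L.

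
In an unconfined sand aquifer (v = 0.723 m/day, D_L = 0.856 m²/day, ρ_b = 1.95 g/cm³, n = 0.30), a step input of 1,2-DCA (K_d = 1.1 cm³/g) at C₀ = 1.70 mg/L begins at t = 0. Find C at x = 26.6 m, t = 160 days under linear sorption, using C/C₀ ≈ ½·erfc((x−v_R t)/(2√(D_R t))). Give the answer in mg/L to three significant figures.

0.0275 mg/L

Retardation factor R = 1 + ρ_b·K_d/n = 1 + 1.95 × 1.1/0.30 = 8.150.
Sorption retards both mechanisms: v_R = v/R = 0.08871 m/day, D_R = D/R = 0.1050 m²/day.
v_R·t = 0.08871 × 160 = 14.1936 m; 2√(D_R t) = 8.198 m; argument = (26.6 − 14.1936)/8.198 = 1.513.
C = C₀ × ½·erfc(1.513) = 1.70 × 0.01619 = 0.0275 mg/L.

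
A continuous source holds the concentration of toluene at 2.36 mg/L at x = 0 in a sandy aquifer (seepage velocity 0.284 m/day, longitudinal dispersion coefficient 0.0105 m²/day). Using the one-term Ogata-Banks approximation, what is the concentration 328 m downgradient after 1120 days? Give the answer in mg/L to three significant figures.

For a continuous step input, C/C₀ ≈ ½·erfc((x−vt)/(2√(Dt))).
vt = 0.284 × 1120 = 318.08 m and 2√(Dt) = 2√(0.0105 × 1120) = 6.859 m.
Argument (x−vt)/(2√(Dt)) = (328 − 318.08)/6.859 = 1.446; ½·erfc(1.446) = 0.02043.
C = 2.36 × 0.02043 = 0.0482 mg/L.

0.0482 mg/L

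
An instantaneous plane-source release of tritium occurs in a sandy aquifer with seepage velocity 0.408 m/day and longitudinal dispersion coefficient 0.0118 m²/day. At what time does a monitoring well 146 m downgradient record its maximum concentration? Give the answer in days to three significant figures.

For the 1D instantaneous-source solution, setting ∂C/∂t = 0 at fixed x gives v²t² + 2Dt − x² = 0, so t = (√(D² + v²x²) − D)/v².
√(D² + v²x²) = √(0.0118² + 0.408² × 146²) = 59.57; v² = 0.166464.
t = (59.57 − 0.0118)/0.166464 = 358 days (vs. the pure-advection estimate x/v = 358 d).

358 days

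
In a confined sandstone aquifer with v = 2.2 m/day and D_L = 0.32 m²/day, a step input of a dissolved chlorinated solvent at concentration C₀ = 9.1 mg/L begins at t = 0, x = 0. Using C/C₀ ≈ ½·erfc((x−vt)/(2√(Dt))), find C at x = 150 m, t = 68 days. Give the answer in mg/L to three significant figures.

4.33 mg/L

For a continuous step input, C/C₀ ≈ ½·erfc((x−vt)/(2√(Dt))).
vt = 2.2 × 68 = 149.6 m and 2√(Dt) = 2√(0.32 × 68) = 9.330 m.
Argument (x−vt)/(2√(Dt)) = (150 − 149.6)/9.330 = 0.04287; ½·erfc(0.04287) = 0.4758.
C = 9.1 × 0.4758 = 4.33 mg/L.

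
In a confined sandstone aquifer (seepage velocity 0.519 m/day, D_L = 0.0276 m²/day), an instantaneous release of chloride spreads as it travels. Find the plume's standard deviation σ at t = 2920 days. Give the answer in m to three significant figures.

Dispersive spreading gives a Gaussian with σ² = 2Dt; advection only shifts the center.
σ = √(2 × 0.0276 × 2920) = 12.7 m.

12.7 m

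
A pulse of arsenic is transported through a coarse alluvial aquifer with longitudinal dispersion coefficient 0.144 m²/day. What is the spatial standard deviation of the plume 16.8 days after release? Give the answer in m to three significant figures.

Dispersive spreading gives a Gaussian with σ² = 2Dt; advection only shifts the center.
σ = √(2 × 0.144 × 16.8) = 2.20 m.

2.20 m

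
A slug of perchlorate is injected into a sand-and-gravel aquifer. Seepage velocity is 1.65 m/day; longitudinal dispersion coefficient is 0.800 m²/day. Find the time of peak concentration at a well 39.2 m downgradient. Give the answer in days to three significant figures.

23.5 days

For the 1D instantaneous-source solution, setting ∂C/∂t = 0 at fixed x gives v²t² + 2Dt − x² = 0, so t = (√(D² + v²x²) − D)/v².
√(D² + v²x²) = √(0.800² + 1.65² × 39.2²) = 64.68; v² = 2.7225.
t = (64.68 − 0.800)/2.7225 = 23.5 days (vs. the pure-advection estimate x/v = 23.8 d).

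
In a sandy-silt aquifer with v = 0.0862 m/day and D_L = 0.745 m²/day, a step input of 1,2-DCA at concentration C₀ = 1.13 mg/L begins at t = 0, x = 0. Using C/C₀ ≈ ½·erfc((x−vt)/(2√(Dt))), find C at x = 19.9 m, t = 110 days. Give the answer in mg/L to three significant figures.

For a continuous step input, C/C₀ ≈ ½·erfc((x−vt)/(2√(Dt))).
vt = 0.0862 × 110 = 9.482 m and 2√(Dt) = 2√(0.745 × 110) = 18.11 m.
Argument (x−vt)/(2√(Dt)) = (19.9 − 9.482)/18.11 = 0.5753; ½·erfc(0.5753) = 0.2079.
C = 1.13 × 0.2079 = 0.235 mg/L.

0.235 mg/L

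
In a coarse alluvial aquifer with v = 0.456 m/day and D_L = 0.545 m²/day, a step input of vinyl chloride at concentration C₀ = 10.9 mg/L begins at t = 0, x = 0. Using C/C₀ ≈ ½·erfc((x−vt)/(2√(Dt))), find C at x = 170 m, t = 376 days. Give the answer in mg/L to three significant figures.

5.76 mg/L

For a continuous step input, C/C₀ ≈ ½·erfc((x−vt)/(2√(Dt))).
vt = 0.456 × 376 = 171.456 m and 2√(Dt) = 2√(0.545 × 376) = 28.63 m.
Argument (x−vt)/(2√(Dt)) = (170 − 171.456)/28.63 = -0.05086; ½·erfc(-0.05086) = 0.5287.
C = 10.9 × 0.5287 = 5.76 mg/L.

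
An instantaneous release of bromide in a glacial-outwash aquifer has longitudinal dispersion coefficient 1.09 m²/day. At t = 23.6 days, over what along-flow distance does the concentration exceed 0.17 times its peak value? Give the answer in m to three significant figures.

27.0 m

The plume is Gaussian with σ = √(2Dt) = √(2 × 1.09 × 23.6) = 7.173 m.
C/C_peak = exp(−Δx²/(2σ²)) = 0.17 ⇒ Δx = σ·√(−2 ln 0.17) = 7.173 × 1.883 = 13.51 m.
Width = 2Δx = 27.0 m.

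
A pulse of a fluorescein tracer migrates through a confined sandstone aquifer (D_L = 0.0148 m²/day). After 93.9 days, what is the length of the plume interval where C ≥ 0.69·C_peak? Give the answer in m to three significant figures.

2.87 m

The plume is Gaussian with σ = √(2Dt) = √(2 × 0.0148 × 93.9) = 1.667 m.
C/C_peak = exp(−Δx²/(2σ²)) = 0.69 ⇒ Δx = σ·√(−2 ln 0.69) = 1.667 × 0.8615 = 1.436 m.
Width = 2Δx = 2.87 m.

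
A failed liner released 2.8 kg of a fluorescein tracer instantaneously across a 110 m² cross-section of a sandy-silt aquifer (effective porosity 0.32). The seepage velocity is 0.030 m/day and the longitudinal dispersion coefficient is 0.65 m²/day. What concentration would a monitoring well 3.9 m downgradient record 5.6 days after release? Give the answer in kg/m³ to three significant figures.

For an instantaneous plane source, C(x,t) = M/(n_e·A·√(4πDt)) · exp(−(x−vt)²/(4Dt)), with n_e·A the pore (flow) area.
Plume center vt = 0.030 × 5.6 = 0.168 m, so the well at 3.9 m is 3.732 m downgradient of the peak.
√(4πDt) = 6.763 m, giving peak height M/(n_e·A·√(4πDt)) = 2.8/(0.32 × 110 × 6.763) = 0.01176 kg/m³.
(x−vt)²/(4Dt) = (3.732)²/(4 × 0.65 × 5.6) = 0.9566; exp(−0.9566) = 0.3842.
C = 0.01176 × 0.3842 = 0.00452 kg/m³.

0.00452 kg/m³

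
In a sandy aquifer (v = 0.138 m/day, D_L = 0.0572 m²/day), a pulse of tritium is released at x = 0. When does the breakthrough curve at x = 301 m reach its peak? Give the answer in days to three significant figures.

2180 days

For the 1D instantaneous-source solution, setting ∂C/∂t = 0 at fixed x gives v²t² + 2Dt − x² = 0, so t = (√(D² + v²x²) − D)/v².
√(D² + v²x²) = √(0.0572² + 0.138² × 301²) = 41.54; v² = 0.019044.
t = (41.54 − 0.0572)/0.019044 = 2180 days (vs. the pure-advection estimate x/v = 2180 d).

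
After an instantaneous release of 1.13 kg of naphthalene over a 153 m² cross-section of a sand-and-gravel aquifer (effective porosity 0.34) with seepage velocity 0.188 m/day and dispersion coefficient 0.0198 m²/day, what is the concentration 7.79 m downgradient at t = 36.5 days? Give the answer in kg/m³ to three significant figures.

For an instantaneous plane source, C(x,t) = M/(n_e·A·√(4πDt)) · exp(−(x−vt)²/(4Dt)), with n_e·A the pore (flow) area.
Plume center vt = 0.188 × 36.5 = 6.862 m, so the well at 7.79 m is 0.928 m downgradient of the peak.
√(4πDt) = 3.014 m, giving peak height M/(n_e·A·√(4πDt)) = 1.13/(0.34 × 153 × 3.014) = 0.007207 kg/m³.
(x−vt)²/(4Dt) = (0.928)²/(4 × 0.0198 × 36.5) = 0.2979; exp(−0.2979) = 0.7424.
C = 0.007207 × 0.7424 = 0.00535 kg/m³.

0.00535 kg/m³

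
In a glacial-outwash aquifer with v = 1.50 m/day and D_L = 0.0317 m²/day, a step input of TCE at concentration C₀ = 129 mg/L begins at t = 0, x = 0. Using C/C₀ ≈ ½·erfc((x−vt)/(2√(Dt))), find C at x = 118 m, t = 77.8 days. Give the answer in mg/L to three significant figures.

For a continuous step input, C/C₀ ≈ ½·erfc((x−vt)/(2√(Dt))).
vt = 1.50 × 77.8 = 116.7 m and 2√(Dt) = 2√(0.0317 × 77.8) = 3.141 m.
Argument (x−vt)/(2√(Dt)) = (118 − 116.7)/3.141 = 0.4139; ½·erfc(0.4139) = 0.2792.
C = 129 × 0.2792 = 36.0 mg/L.

36.0 mg/L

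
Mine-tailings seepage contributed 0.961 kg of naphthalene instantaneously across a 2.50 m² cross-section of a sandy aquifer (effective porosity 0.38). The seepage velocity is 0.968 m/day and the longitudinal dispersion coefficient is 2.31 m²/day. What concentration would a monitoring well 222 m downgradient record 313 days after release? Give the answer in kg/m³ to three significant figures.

0.00110 kg/m³

For an instantaneous plane source, C(x,t) = M/(n_e·A·√(4πDt)) · exp(−(x−vt)²/(4Dt)), with n_e·A the pore (flow) area.
Plume center vt = 0.968 × 313 = 302.984 m, so the well at 222 m is 80.984 m upgradient of the peak.
√(4πDt) = 95.32 m, giving peak height M/(n_e·A·√(4πDt)) = 0.961/(0.38 × 2.50 × 95.32) = 0.01061 kg/m³.
(x−vt)²/(4Dt) = (-80.984)²/(4 × 2.31 × 313) = 2.268; exp(−2.268) = 0.1035.
C = 0.01061 × 0.1035 = 0.00110 kg/m³.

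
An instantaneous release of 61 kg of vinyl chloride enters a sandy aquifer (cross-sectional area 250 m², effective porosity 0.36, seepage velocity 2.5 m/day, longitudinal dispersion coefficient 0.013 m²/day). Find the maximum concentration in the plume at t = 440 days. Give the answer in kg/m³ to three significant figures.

0.0799 kg/m³

The peak of an instantaneous 1D plume sits at x = vt; there the Gaussian factor is 1 and C_max = M/(n_e·A·√(4πDt)), where n_e·A is the pore area the mass is dissolved in.
√(4πDt) = √(4π × 0.013 × 440) = 8.478 m, so C_max = 61/(0.36 × 250 × 8.478) = 0.0799 kg/m³.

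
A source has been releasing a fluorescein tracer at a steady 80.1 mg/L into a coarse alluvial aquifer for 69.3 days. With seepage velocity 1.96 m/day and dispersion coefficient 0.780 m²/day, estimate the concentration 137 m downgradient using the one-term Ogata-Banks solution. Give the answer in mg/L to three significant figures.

36.5 mg/L

For a continuous step input, C/C₀ ≈ ½·erfc((x−vt)/(2√(Dt))).
vt = 1.96 × 69.3 = 135.828 m and 2√(Dt) = 2√(0.780 × 69.3) = 14.70 m.
Argument (x−vt)/(2√(Dt)) = (137 − 135.828)/14.70 = 0.07973; ½·erfc(0.07973) = 0.4551.
C = 80.1 × 0.4551 = 36.5 mg/L.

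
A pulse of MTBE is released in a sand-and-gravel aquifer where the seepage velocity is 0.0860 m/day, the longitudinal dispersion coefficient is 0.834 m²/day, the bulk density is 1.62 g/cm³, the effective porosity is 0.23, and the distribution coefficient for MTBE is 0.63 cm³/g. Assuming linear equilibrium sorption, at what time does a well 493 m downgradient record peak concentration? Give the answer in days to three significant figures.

30600 days

Retardation factor R = 1 + ρ_b·K_d/n = 1 + 1.62 × 0.63/0.23 = 5.437.
Sorption retards both mechanisms: v_R = v/R = 0.01582 m/day, D_R = D/R = 0.1534 m²/day.
Peak time from v_R²t² + 2D_R t − x² = 0: t = (√(D_R² + v_R²x²) − D_R)/v_R².
√(D_R² + v_R²x²) = √(0.1534² + 0.01582² × 493²) = 7.801; v_R² = 0.0002503.
t = (7.801 − 0.1534)/0.0002503 = 30600 days.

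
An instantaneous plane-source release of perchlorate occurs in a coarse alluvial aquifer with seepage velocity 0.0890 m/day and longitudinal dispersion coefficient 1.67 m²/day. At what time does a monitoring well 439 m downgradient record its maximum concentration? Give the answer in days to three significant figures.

4730 days

For the 1D instantaneous-source solution, setting ∂C/∂t = 0 at fixed x gives v²t² + 2Dt − x² = 0, so t = (√(D² + v²x²) − D)/v².
√(D² + v²x²) = √(1.67² + 0.0890² × 439²) = 39.11; v² = 0.007921.
t = (39.11 − 1.67)/0.007921 = 4730 days (vs. the pure-advection estimate x/v = 4930 d).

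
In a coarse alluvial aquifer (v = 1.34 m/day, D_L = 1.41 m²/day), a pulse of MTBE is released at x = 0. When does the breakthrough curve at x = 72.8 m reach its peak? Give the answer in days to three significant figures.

53.5 days

For the 1D instantaneous-source solution, setting ∂C/∂t = 0 at fixed x gives v²t² + 2Dt − x² = 0, so t = (√(D² + v²x²) − D)/v².
√(D² + v²x²) = √(1.41² + 1.34² × 72.8²) = 97.56; v² = 1.7956.
t = (97.56 − 1.41)/1.7956 = 53.5 days (vs. the pure-advection estimate x/v = 54.3 d).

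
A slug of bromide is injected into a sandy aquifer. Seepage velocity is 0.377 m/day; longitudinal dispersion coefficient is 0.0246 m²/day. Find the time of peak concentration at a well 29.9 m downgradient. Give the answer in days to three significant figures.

79.1 days

For the 1D instantaneous-source solution, setting ∂C/∂t = 0 at fixed x gives v²t² + 2Dt − x² = 0, so t = (√(D² + v²x²) − D)/v².
√(D² + v²x²) = √(0.0246² + 0.377² × 29.9²) = 11.27; v² = 0.142129.
t = (11.27 − 0.0246)/0.142129 = 79.1 days (vs. the pure-advection estimate x/v = 79.3 d).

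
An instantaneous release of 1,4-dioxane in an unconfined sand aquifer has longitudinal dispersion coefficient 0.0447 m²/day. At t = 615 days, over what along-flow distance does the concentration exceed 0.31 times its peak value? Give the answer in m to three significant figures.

22.7 m

The plume is Gaussian with σ = √(2Dt) = √(2 × 0.0447 × 615) = 7.415 m.
C/C_peak = exp(−Δx²/(2σ²)) = 0.31 ⇒ Δx = σ·√(−2 ln 0.31) = 7.415 × 1.530 = 11.34 m.
Width = 2Δx = 22.7 m.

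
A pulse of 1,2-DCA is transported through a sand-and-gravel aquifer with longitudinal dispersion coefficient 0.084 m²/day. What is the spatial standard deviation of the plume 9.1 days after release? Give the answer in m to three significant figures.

Dispersive spreading gives a Gaussian with σ² = 2Dt; advection only shifts the center.
σ = √(2 × 0.084 × 9.1) = 1.24 m.

1.24 m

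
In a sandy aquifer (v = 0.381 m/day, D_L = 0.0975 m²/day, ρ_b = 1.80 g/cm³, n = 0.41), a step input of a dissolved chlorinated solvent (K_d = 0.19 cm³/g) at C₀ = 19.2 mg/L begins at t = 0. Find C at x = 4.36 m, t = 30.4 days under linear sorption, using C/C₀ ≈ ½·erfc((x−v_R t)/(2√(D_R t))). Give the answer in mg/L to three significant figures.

Retardation factor R = 1 + ρ_b·K_d/n = 1 + 1.80 × 0.19/0.41 = 1.834.
Sorption retards both mechanisms: v_R = v/R = 0.2077 m/day, D_R = D/R = 0.05316 m²/day.
v_R·t = 0.2077 × 30.4 = 6.31408 m; 2√(D_R t) = 2.542 m; argument = (4.36 − 6.31408)/2.542 = -0.7687.
C = C₀ × ½·erfc(-0.7687) = 19.2 × 0.8615 = 16.5 mg/L.

16.5 mg/L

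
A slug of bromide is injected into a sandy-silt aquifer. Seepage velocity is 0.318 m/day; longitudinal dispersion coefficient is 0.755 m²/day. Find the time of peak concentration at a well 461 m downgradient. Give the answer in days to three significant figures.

For the 1D instantaneous-source solution, setting ∂C/∂t = 0 at fixed x gives v²t² + 2Dt − x² = 0, so t = (√(D² + v²x²) − D)/v².
√(D² + v²x²) = √(0.755² + 0.318² × 461²) = 146.6; v² = 0.101124.
t = (146.6 − 0.755)/0.101124 = 1440 days (vs. the pure-advection estimate x/v = 1450 d).

1440 days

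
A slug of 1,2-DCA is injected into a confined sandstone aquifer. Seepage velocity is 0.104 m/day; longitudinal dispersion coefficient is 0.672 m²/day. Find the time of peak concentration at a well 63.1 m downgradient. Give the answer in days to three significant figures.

For the 1D instantaneous-source solution, setting ∂C/∂t = 0 at fixed x gives v²t² + 2Dt − x² = 0, so t = (√(D² + v²x²) − D)/v².
√(D² + v²x²) = √(0.672² + 0.104² × 63.1²) = 6.597; v² = 0.010816.
t = (6.597 − 0.672)/0.010816 = 548 days (vs. the pure-advection estimate x/v = 607 d).

548 days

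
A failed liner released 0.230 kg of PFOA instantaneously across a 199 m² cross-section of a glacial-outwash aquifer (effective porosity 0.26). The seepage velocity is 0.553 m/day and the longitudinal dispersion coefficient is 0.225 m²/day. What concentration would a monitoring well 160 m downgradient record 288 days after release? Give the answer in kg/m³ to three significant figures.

For an instantaneous plane source, C(x,t) = M/(n_e·A·√(4πDt)) · exp(−(x−vt)²/(4Dt)), with n_e·A the pore (flow) area.
Plume center vt = 0.553 × 288 = 159.264 m, so the well at 160 m is 0.736 m downgradient of the peak.
√(4πDt) = 28.54 m, giving peak height M/(n_e·A·√(4πDt)) = 0.230/(0.26 × 199 × 28.54) = 0.0001558 kg/m³.
(x−vt)²/(4Dt) = (0.736)²/(4 × 0.225 × 288) = 0.002090; exp(−0.002090) = 0.9979.
C = 0.0001558 × 0.9979 = 0.000155 kg/m³.

0.000155 kg/m³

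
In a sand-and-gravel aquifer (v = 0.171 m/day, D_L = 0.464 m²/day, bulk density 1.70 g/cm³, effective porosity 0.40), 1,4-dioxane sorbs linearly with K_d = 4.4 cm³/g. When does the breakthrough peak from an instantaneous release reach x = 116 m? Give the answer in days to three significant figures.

Retardation factor R = 1 + ρ_b·K_d/n = 1 + 1.70 × 4.4/0.40 = 19.70.
Sorption retards both mechanisms: v_R = v/R = 0.008680 m/day, D_R = D/R = 0.02355 m²/day.
Peak time from v_R²t² + 2D_R t − x² = 0: t = (√(D_R² + v_R²x²) − D_R)/v_R².
√(D_R² + v_R²x²) = √(0.02355² + 0.008680² × 116²) = 1.007; v_R² = 7.534e-05.
t = (1.007 − 0.02355)/7.534e-05 = 13100 days.

13100 days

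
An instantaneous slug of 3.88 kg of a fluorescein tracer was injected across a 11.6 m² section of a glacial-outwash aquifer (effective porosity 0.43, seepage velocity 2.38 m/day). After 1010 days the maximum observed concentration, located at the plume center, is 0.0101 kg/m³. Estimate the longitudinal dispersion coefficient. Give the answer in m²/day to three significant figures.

0.467 m²/day

At the plume center C_max = M/(n_e·A·√(4πDt)), so D = M²/(4πt·(n_e·A·C_max)²).
n_e·A·C_max = 0.43 × 11.6 × 0.0101 = 0.05038 kg/m.
D = 3.88²/(4π × 1010 × 0.05038²) = 0.467 m²/day.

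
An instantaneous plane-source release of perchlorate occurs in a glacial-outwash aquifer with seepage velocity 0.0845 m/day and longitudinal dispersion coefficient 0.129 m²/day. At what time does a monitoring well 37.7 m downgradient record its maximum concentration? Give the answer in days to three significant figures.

For the 1D instantaneous-source solution, setting ∂C/∂t = 0 at fixed x gives v²t² + 2Dt − x² = 0, so t = (√(D² + v²x²) − D)/v².
√(D² + v²x²) = √(0.129² + 0.0845² × 37.7²) = 3.188; v² = 0.00714025.
t = (3.188 − 0.129)/0.00714025 = 428 days (vs. the pure-advection estimate x/v = 446 d).

428 days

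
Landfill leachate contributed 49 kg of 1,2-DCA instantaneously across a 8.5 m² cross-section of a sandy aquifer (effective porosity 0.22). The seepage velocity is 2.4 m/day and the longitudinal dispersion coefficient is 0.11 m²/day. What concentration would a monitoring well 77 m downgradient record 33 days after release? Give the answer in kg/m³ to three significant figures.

2.78 kg/m³

For an instantaneous plane source, C(x,t) = M/(n_e·A·√(4πDt)) · exp(−(x−vt)²/(4Dt)), with n_e·A the pore (flow) area.
Plume center vt = 2.4 × 33 = 79.2 m, so the well at 77 m is 2.2 m upgradient of the peak.
√(4πDt) = 6.754 m, giving peak height M/(n_e·A·√(4πDt)) = 49/(0.22 × 8.5 × 6.754) = 3.880 kg/m³.
(x−vt)²/(4Dt) = (-2.2)²/(4 × 0.11 × 33) = 0.3333; exp(−0.3333) = 0.7166.
C = 3.880 × 0.7166 = 2.78 kg/m³.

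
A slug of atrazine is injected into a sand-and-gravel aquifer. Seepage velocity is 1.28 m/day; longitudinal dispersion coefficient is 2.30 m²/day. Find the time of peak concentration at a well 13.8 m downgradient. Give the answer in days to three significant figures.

9.47 days

For the 1D instantaneous-source solution, setting ∂C/∂t = 0 at fixed x gives v²t² + 2Dt − x² = 0, so t = (√(D² + v²x²) − D)/v².
√(D² + v²x²) = √(2.30² + 1.28² × 13.8²) = 17.81; v² = 1.6384.
t = (17.81 − 2.30)/1.6384 = 9.47 days (vs. the pure-advection estimate x/v = 10.8 d).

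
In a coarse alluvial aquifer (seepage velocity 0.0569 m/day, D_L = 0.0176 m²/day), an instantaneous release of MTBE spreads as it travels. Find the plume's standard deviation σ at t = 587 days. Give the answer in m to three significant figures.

4.55 m

Dispersive spreading gives a Gaussian with σ² = 2Dt; advection only shifts the center.
σ = √(2 × 0.0176 × 587) = 4.55 m.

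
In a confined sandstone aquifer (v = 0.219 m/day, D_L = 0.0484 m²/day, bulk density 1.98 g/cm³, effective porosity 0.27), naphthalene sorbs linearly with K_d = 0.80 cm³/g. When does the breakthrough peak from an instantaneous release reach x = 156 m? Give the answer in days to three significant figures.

Retardation factor R = 1 + ρ_b·K_d/n = 1 + 1.98 × 0.80/0.27 = 6.867.
Sorption retards both mechanisms: v_R = v/R = 0.03189 m/day, D_R = D/R = 0.007048 m²/day.
Peak time from v_R²t² + 2D_R t − x² = 0: t = (√(D_R² + v_R²x²) − D_R)/v_R².
√(D_R² + v_R²x²) = √(0.007048² + 0.03189² × 156²) = 4.975; v_R² = 0.001017.
t = (4.975 − 0.007048)/0.001017 = 4880 days.

4880 days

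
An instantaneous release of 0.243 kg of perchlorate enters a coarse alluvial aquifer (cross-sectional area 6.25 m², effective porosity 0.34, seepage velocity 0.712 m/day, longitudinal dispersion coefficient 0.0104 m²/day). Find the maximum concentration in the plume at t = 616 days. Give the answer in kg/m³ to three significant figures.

The peak of an instantaneous 1D plume sits at x = vt; there the Gaussian factor is 1 and C_max = M/(n_e·A·√(4πDt)), where n_e·A is the pore area the mass is dissolved in.
√(4πDt) = √(4π × 0.0104 × 616) = 8.972 m, so C_max = 0.243/(0.34 × 6.25 × 8.972) = 0.0127 kg/m³.

0.0127 kg/m³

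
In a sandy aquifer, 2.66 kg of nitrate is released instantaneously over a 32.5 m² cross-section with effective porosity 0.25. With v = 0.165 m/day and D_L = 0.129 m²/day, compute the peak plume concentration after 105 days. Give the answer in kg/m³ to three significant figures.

0.0251 kg/m³

The peak of an instantaneous 1D plume sits at x = vt; there the Gaussian factor is 1 and C_max = M/(n_e·A·√(4πDt)), where n_e·A is the pore area the mass is dissolved in.
√(4πDt) = √(4π × 0.129 × 105) = 13.05 m, so C_max = 2.66/(0.25 × 32.5 × 13.05) = 0.0251 kg/m³.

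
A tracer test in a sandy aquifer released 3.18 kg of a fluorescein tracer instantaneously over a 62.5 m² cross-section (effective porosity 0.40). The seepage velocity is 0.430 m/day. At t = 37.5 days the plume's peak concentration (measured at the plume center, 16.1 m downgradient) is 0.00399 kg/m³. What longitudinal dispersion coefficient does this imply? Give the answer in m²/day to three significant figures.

2.16 m²/day

At the plume center C_max = M/(n_e·A·√(4πDt)), so D = M²/(4πt·(n_e·A·C_max)²).
n_e·A·C_max = 0.40 × 62.5 × 0.00399 = 0.09975 kg/m.
D = 3.18²/(4π × 37.5 × 0.09975²) = 2.16 m²/day.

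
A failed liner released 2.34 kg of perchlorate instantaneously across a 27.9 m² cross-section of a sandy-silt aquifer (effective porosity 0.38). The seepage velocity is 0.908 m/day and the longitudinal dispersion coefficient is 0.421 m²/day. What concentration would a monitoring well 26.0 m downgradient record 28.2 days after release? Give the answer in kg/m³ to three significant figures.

0.0180 kg/m³

For an instantaneous plane source, C(x,t) = M/(n_e·A·√(4πDt)) · exp(−(x−vt)²/(4Dt)), with n_e·A the pore (flow) area.
Plume center vt = 0.908 × 28.2 = 25.6056 m, so the well at 26.0 m is 0.3944 m downgradient of the peak.
√(4πDt) = 12.21 m, giving peak height M/(n_e·A·√(4πDt)) = 2.34/(0.38 × 27.9 × 12.21) = 0.01808 kg/m³.
(x−vt)²/(4Dt) = (0.3944)²/(4 × 0.421 × 28.2) = 0.003276; exp(−0.003276) = 0.9967.
C = 0.01808 × 0.9967 = 0.0180 kg/m³.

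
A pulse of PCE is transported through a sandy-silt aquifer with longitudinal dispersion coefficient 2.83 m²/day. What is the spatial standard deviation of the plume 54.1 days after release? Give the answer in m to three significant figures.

Dispersive spreading gives a Gaussian with σ² = 2Dt; advection only shifts the center.
σ = √(2 × 2.83 × 54.1) = 17.5 m.

17.5 m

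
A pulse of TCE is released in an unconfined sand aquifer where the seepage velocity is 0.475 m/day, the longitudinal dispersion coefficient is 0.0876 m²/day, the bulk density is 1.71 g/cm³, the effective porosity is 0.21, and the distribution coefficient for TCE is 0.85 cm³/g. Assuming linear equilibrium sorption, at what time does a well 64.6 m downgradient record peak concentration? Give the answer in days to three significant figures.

Retardation factor R = 1 + ρ_b·K_d/n = 1 + 1.71 × 0.85/0.21 = 7.921.
Sorption retards both mechanisms: v_R = v/R = 0.05997 m/day, D_R = D/R = 0.01106 m²/day.
Peak time from v_R²t² + 2D_R t − x² = 0: t = (√(D_R² + v_R²x²) − D_R)/v_R².
√(D_R² + v_R²x²) = √(0.01106² + 0.05997² × 64.6²) = 3.874; v_R² = 0.003596.
t = (3.874 − 0.01106)/0.003596 = 1070 days.

1070 days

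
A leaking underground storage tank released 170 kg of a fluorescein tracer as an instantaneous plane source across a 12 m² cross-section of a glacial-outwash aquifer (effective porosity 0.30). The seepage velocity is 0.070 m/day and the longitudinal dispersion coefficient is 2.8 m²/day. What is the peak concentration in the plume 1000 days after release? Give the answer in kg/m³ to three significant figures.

The peak of an instantaneous 1D plume sits at x = vt; there the Gaussian factor is 1 and C_max = M/(n_e·A·√(4πDt)), where n_e·A is the pore area the mass is dissolved in.
√(4πDt) = √(4π × 2.8 × 1000) = 187.6 m, so C_max = 170/(0.30 × 12 × 187.6) = 0.252 kg/m³.

0.252 kg/m³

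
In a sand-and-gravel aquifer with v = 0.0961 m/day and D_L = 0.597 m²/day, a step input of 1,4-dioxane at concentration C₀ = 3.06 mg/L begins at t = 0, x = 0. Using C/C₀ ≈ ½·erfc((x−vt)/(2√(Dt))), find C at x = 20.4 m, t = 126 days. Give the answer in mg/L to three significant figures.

0.764 mg/L

For a continuous step input, C/C₀ ≈ ½·erfc((x−vt)/(2√(Dt))).
vt = 0.0961 × 126 = 12.1086 m and 2√(Dt) = 2√(0.597 × 126) = 17.35 m.
Argument (x−vt)/(2√(Dt)) = (20.4 − 12.1086)/17.35 = 0.4779; ½·erfc(0.4779) = 0.2496.
C = 3.06 × 0.2496 = 0.764 mg/L.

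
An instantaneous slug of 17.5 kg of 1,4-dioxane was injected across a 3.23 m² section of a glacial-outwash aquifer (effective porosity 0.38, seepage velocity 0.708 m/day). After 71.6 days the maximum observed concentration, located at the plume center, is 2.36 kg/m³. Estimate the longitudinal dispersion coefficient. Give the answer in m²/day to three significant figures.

0.0406 m²/day

At the plume center C_max = M/(n_e·A·√(4πDt)), so D = M²/(4πt·(n_e·A·C_max)²).
n_e·A·C_max = 0.38 × 3.23 × 2.36 = 2.897 kg/m.
D = 17.5²/(4π × 71.6 × 2.897²) = 0.0406 m²/day.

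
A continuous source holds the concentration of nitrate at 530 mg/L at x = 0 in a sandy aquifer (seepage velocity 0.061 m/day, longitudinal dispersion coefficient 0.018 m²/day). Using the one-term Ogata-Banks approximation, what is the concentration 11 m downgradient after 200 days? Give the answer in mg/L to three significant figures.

356 mg/L

For a continuous step input, C/C₀ ≈ ½·erfc((x−vt)/(2√(Dt))).
vt = 0.061 × 200 = 12.2 m and 2√(Dt) = 2√(0.018 × 200) = 3.795 m.
Argument (x−vt)/(2√(Dt)) = (11 − 12.2)/3.795 = -0.3162; ½·erfc(-0.3162) = 0.6726.
C = 530 × 0.6726 = 356 mg/L.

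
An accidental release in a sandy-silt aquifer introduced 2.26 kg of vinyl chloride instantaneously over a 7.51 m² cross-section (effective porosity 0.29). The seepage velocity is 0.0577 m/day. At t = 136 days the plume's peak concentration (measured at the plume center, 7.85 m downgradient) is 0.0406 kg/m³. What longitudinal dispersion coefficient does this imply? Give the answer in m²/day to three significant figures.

At the plume center C_max = M/(n_e·A·√(4πDt)), so D = M²/(4πt·(n_e·A·C_max)²).
n_e·A·C_max = 0.29 × 7.51 × 0.0406 = 0.08842 kg/m.
D = 2.26²/(4π × 136 × 0.08842²) = 0.382 m²/day.

0.382 m²/day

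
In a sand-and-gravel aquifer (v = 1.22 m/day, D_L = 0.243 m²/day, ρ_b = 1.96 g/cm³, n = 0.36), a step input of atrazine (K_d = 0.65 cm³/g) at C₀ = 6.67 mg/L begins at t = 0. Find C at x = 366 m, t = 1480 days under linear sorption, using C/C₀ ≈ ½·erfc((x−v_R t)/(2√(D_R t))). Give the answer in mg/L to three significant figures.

6.63 mg/L

Retardation factor R = 1 + ρ_b·K_d/n = 1 + 1.96 × 0.65/0.36 = 4.539.
Sorption retards both mechanisms: v_R = v/R = 0.2688 m/day, D_R = D/R = 0.05354 m²/day.
v_R·t = 0.2688 × 1480 = 397.824 m; 2√(D_R t) = 17.80 m; argument = (366 − 397.824)/17.80 = -1.788.
C = C₀ × ½·erfc(-1.788) = 6.67 × 0.9943 = 6.63 mg/L.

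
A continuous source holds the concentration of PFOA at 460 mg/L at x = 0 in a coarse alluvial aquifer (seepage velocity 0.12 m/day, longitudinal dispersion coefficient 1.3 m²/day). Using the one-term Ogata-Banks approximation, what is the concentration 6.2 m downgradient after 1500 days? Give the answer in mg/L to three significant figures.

For a continuous step input, C/C₀ ≈ ½·erfc((x−vt)/(2√(Dt))).
vt = 0.12 × 1500 = 180 m and 2√(Dt) = 2√(1.3 × 1500) = 88.32 m.
Argument (x−vt)/(2√(Dt)) = (6.2 − 180)/88.32 = -1.968; ½·erfc(-1.968) = 0.9973.
C = 460 × 0.9973 = 459 mg/L.

459 mg/L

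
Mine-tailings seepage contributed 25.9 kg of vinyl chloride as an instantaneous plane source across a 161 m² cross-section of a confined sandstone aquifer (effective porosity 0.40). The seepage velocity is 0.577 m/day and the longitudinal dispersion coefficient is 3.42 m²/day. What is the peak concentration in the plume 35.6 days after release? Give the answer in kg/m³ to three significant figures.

The peak of an instantaneous 1D plume sits at x = vt; there the Gaussian factor is 1 and C_max = M/(n_e·A·√(4πDt)), where n_e·A is the pore area the mass is dissolved in.
√(4πDt) = √(4π × 3.42 × 35.6) = 39.11 m, so C_max = 25.9/(0.40 × 161 × 39.11) = 0.0103 kg/m³.

0.0103 kg/m³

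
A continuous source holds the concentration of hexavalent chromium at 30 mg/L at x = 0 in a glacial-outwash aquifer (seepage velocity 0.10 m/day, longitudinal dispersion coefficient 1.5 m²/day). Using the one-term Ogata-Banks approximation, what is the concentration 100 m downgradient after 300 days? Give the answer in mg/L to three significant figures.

For a continuous step input, C/C₀ ≈ ½·erfc((x−vt)/(2√(Dt))).
vt = 0.10 × 300 = 30 m and 2√(Dt) = 2√(1.5 × 300) = 42.43 m.
Argument (x−vt)/(2√(Dt)) = (100 − 30)/42.43 = 1.650; ½·erfc(1.650) = 0.009812.
C = 30 × 0.009812 = 0.294 mg/L.

0.294 mg/L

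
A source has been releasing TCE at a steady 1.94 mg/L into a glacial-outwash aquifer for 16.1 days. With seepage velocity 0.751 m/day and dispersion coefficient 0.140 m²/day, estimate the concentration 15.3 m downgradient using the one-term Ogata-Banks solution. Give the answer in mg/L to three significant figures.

For a continuous step input, C/C₀ ≈ ½·erfc((x−vt)/(2√(Dt))).
vt = 0.751 × 16.1 = 12.0911 m and 2√(Dt) = 2√(0.140 × 16.1) = 3.003 m.
Argument (x−vt)/(2√(Dt)) = (15.3 − 12.0911)/3.003 = 1.069; ½·erfc(1.069) = 0.06529.
C = 1.94 × 0.06529 = 0.127 mg/L.

0.127 mg/L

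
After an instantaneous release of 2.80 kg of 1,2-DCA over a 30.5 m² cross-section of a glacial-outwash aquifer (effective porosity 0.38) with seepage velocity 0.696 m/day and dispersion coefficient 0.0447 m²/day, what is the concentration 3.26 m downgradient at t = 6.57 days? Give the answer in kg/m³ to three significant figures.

0.0290 kg/m³

For an instantaneous plane source, C(x,t) = M/(n_e·A·√(4πDt)) · exp(−(x−vt)²/(4Dt)), with n_e·A the pore (flow) area.
Plume center vt = 0.696 × 6.57 = 4.57272 m, so the well at 3.26 m is 1.31272 m upgradient of the peak.
√(4πDt) = 1.921 m, giving peak height M/(n_e·A·√(4πDt)) = 2.80/(0.38 × 30.5 × 1.921) = 0.1258 kg/m³.
(x−vt)²/(4Dt) = (-1.31272)²/(4 × 0.0447 × 6.57) = 1.467; exp(−1.467) = 0.2306.
C = 0.1258 × 0.2306 = 0.0290 kg/m³.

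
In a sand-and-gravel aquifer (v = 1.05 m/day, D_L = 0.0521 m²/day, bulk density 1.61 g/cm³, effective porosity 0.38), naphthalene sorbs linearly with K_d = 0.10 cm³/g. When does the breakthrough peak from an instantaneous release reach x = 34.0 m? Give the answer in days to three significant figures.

Retardation factor R = 1 + ρ_b·K_d/n = 1 + 1.61 × 0.10/0.38 = 1.424.
Sorption retards both mechanisms: v_R = v/R = 0.7374 m/day, D_R = D/R = 0.03659 m²/day.
Peak time from v_R²t² + 2D_R t − x² = 0: t = (√(D_R² + v_R²x²) − D_R)/v_R².
√(D_R² + v_R²x²) = √(0.03659² + 0.7374² × 34.0²) = 25.07; v_R² = 0.5438.
t = (25.07 − 0.03659)/0.5438 = 46.0 days.

46.0 days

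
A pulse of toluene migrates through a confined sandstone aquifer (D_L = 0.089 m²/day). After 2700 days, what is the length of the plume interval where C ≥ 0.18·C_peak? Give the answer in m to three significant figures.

81.2 m

The plume is Gaussian with σ = √(2Dt) = √(2 × 0.089 × 2700) = 21.92 m.
C/C_peak = exp(−Δx²/(2σ²)) = 0.18 ⇒ Δx = σ·√(−2 ln 0.18) = 21.92 × 1.852 = 40.60 m.
Width = 2Δx = 81.2 m.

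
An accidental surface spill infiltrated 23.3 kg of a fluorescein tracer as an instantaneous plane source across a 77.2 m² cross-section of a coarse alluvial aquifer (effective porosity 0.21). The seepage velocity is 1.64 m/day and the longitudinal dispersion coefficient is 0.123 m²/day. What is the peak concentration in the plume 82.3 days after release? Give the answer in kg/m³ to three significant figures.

0.127 kg/m³

The peak of an instantaneous 1D plume sits at x = vt; there the Gaussian factor is 1 and C_max = M/(n_e·A·√(4πDt)), where n_e·A is the pore area the mass is dissolved in.
√(4πDt) = √(4π × 0.123 × 82.3) = 11.28 m, so C_max = 23.3/(0.21 × 77.2 × 11.28) = 0.127 kg/m³.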